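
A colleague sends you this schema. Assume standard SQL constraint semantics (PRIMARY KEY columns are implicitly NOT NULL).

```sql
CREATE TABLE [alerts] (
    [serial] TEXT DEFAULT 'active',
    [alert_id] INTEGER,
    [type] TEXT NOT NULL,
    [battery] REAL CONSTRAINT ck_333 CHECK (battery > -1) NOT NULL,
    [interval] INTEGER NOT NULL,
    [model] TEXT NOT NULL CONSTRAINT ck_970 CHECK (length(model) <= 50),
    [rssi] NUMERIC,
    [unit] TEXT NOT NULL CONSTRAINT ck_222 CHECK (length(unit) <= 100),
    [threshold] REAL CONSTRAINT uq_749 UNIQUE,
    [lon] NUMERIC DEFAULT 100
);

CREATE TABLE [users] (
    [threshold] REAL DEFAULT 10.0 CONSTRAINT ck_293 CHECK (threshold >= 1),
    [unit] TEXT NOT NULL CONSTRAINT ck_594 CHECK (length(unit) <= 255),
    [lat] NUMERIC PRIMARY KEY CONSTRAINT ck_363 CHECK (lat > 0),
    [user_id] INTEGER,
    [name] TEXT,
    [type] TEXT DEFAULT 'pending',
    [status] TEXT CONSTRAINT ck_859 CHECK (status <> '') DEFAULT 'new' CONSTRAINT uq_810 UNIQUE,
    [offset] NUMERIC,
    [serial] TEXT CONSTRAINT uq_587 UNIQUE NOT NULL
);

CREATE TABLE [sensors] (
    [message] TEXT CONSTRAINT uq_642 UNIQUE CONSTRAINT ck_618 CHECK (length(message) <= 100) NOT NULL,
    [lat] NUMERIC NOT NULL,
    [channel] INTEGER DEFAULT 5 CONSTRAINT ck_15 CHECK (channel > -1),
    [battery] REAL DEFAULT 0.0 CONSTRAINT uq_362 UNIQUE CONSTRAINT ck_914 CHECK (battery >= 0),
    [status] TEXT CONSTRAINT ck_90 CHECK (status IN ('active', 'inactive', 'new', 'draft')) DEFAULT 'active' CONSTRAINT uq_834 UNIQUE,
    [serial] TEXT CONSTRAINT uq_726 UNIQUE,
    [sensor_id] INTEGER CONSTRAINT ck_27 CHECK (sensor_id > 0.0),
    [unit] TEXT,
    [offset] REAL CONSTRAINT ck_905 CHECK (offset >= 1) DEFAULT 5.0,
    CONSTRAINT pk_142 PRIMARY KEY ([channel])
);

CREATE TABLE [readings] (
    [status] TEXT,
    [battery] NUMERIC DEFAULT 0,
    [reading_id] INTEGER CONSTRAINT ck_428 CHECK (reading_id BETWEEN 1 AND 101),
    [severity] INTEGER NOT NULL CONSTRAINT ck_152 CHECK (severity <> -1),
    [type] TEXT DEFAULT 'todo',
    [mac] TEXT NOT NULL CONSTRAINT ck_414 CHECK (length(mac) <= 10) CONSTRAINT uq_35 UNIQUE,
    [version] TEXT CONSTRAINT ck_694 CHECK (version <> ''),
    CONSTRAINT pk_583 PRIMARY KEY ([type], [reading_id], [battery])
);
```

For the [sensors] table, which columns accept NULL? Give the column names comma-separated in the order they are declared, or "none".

battery, status, serial, sensor_id, unit, offset

- message: declared NOT NULL → not nullable.
- lat: declared NOT NULL → not nullable.
- channel: part of the PRIMARY KEY, which implies NOT NULL → not nullable.
- battery: CHECK does not forbid NULL (a CHECK constraint passes when its expression is NULL) → nullable.
- status: CHECK does not forbid NULL (a CHECK constraint passes when its expression is NULL) → nullable.
- serial: UNIQUE does not imply NOT NULL → nullable.
- sensor_id: CHECK does not forbid NULL (a CHECK constraint passes when its expression is NULL) → nullable.
- unit: no NOT NULL constraint applies → nullable.
- offset: CHECK does not forbid NULL (a CHECK constraint passes when its expression is NULL) → nullable.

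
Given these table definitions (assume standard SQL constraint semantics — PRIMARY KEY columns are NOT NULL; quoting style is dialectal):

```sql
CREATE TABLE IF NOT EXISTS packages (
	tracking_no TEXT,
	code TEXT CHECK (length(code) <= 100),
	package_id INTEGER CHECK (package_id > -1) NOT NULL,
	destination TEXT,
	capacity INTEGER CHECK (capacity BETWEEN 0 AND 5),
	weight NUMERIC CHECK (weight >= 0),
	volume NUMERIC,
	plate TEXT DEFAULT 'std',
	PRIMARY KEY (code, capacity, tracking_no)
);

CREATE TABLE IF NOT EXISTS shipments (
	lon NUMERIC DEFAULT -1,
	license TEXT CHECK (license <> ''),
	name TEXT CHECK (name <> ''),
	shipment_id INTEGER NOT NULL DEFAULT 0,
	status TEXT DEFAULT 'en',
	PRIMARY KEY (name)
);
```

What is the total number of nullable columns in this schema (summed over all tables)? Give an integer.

7

packages: 4 nullable (destination, weight, volume, plate — PK (code, capacity, tracking_no) and explicit NOT NULL columns excluded).
shipments: 3 nullable (lon, license, status — PK (name) and explicit NOT NULL columns excluded).
Total: 4 + 3 = 7.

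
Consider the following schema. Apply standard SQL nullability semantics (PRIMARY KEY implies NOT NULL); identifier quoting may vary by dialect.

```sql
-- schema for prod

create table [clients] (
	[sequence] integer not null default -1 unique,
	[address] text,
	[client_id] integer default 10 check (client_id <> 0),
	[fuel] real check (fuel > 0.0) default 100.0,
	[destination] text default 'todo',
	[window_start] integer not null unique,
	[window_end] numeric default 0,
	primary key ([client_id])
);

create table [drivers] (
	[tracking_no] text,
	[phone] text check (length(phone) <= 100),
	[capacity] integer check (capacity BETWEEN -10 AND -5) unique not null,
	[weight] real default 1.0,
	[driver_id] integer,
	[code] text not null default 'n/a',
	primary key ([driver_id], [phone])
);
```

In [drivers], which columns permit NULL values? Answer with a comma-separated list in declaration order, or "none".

tracking_no, weight

- tracking_no: no NOT NULL constraint applies → nullable.
- phone: part of the PRIMARY KEY, which implies NOT NULL → not nullable.
- capacity: declared NOT NULL → not nullable.
- weight: DEFAULT only fills an omitted column; an explicit NULL is still allowed → nullable.
- driver_id: part of the PRIMARY KEY, which implies NOT NULL → not nullable.
- code: declared NOT NULL → not nullable.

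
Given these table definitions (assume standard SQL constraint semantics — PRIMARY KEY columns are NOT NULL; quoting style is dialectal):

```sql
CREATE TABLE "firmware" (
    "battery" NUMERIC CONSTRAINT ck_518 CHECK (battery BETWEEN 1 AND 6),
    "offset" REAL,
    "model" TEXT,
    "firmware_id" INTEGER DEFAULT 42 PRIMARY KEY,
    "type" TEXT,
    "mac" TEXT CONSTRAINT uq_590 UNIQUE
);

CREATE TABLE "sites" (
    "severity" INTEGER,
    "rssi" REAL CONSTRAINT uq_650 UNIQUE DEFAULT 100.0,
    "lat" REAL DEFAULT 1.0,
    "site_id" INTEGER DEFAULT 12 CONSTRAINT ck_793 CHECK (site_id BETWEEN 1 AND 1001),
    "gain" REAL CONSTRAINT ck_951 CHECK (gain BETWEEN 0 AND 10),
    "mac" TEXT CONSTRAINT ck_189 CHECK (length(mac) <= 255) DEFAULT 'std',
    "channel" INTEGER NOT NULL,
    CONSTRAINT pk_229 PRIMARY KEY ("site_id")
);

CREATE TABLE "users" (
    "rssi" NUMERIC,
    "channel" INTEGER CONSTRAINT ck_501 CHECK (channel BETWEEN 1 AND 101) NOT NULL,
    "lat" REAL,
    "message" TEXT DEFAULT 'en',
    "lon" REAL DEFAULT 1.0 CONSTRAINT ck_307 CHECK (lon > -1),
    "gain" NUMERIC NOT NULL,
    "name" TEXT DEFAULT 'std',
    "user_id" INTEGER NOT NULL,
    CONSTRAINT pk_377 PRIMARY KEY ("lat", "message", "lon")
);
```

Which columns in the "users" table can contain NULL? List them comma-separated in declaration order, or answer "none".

rssi, name

- rssi: no NOT NULL constraint applies → nullable.
- channel: declared NOT NULL → not nullable.
- lat: part of the PRIMARY KEY, which implies NOT NULL → not nullable.
- message: part of the PRIMARY KEY, which implies NOT NULL → not nullable.
- lon: part of the PRIMARY KEY, which implies NOT NULL → not nullable.
- gain: declared NOT NULL → not nullable.
- name: DEFAULT only fills an omitted column; an explicit NULL is still allowed → nullable.
- user_id: declared NOT NULL → not nullable.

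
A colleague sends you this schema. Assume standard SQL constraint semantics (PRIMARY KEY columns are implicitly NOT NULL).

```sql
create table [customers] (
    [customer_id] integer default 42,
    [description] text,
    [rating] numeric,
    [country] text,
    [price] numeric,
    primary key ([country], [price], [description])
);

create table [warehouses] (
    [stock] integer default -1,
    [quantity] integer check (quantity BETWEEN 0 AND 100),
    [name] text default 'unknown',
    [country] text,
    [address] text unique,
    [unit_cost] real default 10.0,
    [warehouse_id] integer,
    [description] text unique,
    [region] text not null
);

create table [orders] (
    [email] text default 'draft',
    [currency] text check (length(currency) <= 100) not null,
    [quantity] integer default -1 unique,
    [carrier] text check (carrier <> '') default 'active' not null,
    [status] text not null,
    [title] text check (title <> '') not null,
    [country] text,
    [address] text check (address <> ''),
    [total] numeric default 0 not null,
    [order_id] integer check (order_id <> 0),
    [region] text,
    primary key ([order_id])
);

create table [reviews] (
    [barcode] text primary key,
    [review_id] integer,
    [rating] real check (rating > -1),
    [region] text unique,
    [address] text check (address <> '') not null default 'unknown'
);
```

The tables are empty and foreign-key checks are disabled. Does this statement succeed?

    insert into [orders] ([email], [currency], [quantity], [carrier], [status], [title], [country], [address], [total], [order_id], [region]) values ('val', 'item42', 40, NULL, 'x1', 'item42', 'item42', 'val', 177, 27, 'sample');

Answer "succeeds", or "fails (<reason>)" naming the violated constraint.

fails (NOT NULL on carrier)

carrier is explicitly set to NULL, but carrier is declared NOT NULL.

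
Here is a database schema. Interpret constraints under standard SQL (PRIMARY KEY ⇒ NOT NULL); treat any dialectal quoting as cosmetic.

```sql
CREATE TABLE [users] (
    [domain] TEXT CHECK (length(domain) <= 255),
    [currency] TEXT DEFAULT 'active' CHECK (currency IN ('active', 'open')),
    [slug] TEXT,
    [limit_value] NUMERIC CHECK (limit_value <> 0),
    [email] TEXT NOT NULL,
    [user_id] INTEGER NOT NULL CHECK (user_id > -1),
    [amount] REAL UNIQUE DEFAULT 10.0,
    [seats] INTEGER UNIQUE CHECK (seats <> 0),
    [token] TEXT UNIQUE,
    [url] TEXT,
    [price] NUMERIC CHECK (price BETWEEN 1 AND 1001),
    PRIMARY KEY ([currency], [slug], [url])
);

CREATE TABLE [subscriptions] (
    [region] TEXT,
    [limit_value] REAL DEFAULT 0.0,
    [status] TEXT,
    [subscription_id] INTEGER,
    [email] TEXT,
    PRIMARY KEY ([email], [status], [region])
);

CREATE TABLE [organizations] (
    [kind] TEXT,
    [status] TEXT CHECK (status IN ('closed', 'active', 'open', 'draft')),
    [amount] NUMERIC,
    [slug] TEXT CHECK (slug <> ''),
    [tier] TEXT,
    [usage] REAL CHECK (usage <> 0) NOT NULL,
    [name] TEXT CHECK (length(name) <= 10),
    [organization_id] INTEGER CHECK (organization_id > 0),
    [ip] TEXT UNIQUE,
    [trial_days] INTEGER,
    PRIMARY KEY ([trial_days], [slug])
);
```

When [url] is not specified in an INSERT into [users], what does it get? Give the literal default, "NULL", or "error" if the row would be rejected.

url has no DEFAULT clause.
Omitting it would insert NULL, but it is part of the PRIMARY KEY, so the INSERT fails.

error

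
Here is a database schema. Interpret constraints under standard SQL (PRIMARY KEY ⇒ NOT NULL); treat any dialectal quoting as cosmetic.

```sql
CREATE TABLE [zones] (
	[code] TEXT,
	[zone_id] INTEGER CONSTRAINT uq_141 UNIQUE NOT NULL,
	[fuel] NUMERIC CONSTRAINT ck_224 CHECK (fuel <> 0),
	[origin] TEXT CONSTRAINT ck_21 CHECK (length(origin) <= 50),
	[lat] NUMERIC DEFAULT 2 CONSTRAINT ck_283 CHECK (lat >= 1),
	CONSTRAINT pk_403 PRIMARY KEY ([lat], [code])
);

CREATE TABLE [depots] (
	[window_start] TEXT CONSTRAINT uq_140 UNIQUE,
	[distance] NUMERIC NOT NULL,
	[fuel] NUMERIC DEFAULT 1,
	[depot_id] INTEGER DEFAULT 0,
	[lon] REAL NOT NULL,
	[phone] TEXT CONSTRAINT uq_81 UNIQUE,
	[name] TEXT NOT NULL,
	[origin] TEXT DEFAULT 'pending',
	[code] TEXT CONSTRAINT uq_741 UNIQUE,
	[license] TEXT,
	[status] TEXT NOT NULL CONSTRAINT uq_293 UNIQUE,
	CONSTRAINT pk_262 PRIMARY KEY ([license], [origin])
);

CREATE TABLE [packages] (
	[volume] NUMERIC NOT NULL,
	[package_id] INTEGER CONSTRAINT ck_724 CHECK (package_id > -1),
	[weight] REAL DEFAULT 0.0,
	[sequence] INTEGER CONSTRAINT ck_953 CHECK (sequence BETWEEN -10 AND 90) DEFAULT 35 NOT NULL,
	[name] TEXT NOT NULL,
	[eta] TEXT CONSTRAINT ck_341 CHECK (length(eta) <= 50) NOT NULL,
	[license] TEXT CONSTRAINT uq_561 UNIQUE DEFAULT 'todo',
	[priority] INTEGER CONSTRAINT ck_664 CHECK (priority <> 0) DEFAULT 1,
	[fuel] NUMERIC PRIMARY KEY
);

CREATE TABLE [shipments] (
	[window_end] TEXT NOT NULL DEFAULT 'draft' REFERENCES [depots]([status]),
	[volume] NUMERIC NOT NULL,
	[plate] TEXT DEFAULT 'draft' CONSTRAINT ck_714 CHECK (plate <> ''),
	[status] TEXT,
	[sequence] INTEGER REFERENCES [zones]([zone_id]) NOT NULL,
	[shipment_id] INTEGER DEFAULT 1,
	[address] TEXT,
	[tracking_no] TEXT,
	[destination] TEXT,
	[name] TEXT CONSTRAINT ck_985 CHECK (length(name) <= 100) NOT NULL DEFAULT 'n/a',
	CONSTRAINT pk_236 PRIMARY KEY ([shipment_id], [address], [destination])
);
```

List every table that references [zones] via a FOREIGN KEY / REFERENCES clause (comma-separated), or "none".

shipments

- shipments.sequence references zones(zone_id).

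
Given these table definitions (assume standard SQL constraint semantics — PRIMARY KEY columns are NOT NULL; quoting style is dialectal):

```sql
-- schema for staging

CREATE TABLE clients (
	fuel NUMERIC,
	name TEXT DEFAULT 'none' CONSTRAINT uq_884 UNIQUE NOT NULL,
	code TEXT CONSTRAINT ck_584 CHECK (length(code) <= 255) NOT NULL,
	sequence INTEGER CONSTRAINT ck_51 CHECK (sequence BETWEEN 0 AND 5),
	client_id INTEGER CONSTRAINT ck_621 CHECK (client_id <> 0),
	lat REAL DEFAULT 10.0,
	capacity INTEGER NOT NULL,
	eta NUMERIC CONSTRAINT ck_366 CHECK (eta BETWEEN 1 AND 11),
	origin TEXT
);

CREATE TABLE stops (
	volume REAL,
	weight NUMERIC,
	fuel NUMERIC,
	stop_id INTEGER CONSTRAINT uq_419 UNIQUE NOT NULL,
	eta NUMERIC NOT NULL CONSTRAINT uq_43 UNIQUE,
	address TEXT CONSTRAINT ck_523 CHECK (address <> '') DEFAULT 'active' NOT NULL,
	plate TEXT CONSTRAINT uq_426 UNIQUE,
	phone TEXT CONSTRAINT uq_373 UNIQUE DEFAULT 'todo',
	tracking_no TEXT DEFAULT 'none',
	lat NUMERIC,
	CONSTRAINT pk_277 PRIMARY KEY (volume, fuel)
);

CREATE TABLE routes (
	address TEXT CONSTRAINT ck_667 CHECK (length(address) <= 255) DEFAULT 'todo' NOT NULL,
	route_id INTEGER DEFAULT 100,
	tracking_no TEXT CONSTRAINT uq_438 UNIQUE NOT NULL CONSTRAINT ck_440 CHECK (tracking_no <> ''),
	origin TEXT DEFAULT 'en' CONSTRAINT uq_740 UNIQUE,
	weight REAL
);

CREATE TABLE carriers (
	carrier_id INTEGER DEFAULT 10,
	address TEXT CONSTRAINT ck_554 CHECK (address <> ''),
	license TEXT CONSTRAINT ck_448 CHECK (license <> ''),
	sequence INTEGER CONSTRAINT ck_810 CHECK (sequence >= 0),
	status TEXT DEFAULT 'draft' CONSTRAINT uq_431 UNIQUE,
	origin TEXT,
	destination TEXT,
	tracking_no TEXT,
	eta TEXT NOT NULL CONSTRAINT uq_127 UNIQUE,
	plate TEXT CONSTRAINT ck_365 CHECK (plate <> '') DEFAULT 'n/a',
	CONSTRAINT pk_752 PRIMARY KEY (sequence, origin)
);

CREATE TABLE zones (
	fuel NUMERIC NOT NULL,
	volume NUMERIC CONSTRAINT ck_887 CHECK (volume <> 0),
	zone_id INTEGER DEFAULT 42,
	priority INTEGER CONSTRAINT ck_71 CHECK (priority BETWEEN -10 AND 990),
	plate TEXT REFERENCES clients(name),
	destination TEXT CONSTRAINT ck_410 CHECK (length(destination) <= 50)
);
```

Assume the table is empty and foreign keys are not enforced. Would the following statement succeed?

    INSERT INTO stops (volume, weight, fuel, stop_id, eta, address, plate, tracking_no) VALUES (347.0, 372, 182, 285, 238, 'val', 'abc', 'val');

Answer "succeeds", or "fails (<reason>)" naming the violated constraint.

succeeds

NOT NULL columns: address is supplied; eta is supplied; fuel is supplied; stop_id is supplied; volume is supplied.
CHECK constraints: 'val' satisfies (address <> '').
No constraint is violated.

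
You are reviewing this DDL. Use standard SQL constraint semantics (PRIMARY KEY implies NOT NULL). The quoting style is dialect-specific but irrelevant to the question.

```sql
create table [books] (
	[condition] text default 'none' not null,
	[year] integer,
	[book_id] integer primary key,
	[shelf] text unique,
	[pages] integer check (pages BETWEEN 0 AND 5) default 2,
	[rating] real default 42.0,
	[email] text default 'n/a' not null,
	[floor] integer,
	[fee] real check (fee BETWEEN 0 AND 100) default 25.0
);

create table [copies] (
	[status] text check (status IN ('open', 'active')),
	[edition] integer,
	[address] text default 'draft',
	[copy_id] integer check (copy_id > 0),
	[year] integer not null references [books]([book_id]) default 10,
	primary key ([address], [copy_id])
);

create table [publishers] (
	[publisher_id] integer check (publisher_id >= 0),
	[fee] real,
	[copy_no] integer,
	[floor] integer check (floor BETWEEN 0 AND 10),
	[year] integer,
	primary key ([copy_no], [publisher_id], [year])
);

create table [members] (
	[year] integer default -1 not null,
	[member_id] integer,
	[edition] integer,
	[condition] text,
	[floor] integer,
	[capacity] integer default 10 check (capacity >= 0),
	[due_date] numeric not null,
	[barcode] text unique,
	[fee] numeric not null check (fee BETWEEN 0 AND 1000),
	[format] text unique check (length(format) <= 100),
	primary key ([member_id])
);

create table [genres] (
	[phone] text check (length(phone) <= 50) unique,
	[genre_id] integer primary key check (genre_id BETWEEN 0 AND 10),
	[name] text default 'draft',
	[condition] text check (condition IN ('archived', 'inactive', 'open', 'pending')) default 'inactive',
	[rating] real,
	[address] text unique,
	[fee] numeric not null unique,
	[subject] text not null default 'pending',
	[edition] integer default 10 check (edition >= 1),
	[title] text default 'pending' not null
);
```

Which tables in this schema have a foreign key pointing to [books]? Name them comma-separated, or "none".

copies

- copies.year references books(book_id).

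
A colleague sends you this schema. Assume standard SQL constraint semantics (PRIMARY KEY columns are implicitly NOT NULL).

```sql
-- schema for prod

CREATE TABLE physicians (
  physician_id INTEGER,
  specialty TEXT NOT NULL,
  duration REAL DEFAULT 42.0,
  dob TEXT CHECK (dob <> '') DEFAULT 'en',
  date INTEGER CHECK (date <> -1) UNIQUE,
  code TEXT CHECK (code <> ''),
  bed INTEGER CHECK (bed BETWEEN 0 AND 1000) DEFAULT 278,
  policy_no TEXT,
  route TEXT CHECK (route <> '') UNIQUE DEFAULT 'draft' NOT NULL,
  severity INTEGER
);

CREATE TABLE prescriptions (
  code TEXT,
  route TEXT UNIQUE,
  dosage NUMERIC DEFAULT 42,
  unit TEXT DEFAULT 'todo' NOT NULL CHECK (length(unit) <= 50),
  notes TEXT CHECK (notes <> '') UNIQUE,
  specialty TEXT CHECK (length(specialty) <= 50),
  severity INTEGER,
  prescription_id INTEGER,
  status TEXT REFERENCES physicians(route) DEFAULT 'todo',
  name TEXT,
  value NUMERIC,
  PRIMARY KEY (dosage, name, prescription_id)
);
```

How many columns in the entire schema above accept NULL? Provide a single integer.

15

physicians: 8 nullable (physician_id, duration, dob, date, code, bed, policy_no, severity — PK none and explicit NOT NULL columns excluded).
prescriptions: 7 nullable (code, route, notes, specialty, severity, status, value — PK (dosage, name, prescription_id) and explicit NOT NULL columns excluded).
Total: 8 + 7 = 15.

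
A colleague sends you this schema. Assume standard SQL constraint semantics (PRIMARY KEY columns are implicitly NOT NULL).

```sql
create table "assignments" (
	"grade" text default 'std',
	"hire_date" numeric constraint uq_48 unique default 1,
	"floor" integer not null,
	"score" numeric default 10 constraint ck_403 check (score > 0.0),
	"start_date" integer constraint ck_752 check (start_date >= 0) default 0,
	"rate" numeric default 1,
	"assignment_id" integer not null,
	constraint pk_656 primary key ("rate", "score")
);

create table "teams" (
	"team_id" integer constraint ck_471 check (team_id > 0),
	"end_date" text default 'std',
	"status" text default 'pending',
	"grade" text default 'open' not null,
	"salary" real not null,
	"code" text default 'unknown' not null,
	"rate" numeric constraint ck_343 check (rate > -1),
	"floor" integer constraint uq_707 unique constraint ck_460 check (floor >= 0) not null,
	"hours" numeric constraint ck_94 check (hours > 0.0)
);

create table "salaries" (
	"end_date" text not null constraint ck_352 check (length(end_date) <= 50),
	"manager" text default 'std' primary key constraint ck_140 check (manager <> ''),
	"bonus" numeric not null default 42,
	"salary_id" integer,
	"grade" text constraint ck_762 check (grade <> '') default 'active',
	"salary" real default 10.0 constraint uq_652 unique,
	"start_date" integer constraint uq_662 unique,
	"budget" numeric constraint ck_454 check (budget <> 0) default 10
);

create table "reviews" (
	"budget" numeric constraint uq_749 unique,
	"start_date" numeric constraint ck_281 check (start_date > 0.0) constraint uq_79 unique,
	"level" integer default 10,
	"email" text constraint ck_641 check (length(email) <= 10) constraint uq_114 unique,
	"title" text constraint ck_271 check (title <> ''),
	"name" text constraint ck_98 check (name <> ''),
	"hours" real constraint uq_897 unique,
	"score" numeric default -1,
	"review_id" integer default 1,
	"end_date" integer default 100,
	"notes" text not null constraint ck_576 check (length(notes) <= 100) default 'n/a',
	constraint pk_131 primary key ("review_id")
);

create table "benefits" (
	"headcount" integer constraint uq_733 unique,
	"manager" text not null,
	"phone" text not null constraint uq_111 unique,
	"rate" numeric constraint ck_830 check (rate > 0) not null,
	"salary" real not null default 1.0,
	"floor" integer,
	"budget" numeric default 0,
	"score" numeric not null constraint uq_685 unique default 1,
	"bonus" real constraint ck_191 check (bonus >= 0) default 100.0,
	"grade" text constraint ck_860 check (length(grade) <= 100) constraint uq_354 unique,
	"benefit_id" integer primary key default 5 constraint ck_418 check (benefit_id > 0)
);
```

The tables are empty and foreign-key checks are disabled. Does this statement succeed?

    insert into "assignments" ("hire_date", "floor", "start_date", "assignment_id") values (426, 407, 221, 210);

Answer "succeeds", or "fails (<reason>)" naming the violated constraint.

succeeds

NOT NULL columns: assignment_id is supplied; floor is supplied; rate defaults to 1; score defaults to 10.
CHECK constraints: 221 satisfies (start_date >= 0).
No constraint is violated.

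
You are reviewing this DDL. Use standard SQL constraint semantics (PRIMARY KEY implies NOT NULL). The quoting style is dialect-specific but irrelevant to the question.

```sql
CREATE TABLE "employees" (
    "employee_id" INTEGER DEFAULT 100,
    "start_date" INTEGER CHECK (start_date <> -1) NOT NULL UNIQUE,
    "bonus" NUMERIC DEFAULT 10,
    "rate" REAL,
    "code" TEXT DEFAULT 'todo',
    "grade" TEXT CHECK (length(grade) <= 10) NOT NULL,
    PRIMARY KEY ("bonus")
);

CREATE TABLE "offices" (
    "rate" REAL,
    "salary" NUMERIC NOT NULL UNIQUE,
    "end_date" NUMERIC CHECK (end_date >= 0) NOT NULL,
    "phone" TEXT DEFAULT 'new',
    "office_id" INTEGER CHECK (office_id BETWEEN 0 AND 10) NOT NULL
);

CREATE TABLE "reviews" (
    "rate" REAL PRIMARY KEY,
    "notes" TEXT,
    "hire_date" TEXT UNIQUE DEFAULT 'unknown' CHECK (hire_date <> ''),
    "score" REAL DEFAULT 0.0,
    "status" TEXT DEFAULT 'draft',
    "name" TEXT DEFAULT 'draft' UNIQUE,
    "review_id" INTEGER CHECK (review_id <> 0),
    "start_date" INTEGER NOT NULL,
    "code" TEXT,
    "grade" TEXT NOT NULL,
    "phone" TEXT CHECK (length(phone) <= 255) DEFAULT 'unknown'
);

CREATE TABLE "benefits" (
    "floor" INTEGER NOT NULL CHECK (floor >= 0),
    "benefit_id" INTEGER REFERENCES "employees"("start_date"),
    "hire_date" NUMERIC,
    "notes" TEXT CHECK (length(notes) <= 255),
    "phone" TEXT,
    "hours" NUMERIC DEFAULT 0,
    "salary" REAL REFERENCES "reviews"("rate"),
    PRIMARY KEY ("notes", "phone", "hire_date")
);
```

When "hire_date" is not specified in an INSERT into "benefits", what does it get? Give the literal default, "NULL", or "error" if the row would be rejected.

error

hire_date has no DEFAULT clause.
Omitting it would insert NULL, but it is part of the PRIMARY KEY, so the INSERT fails.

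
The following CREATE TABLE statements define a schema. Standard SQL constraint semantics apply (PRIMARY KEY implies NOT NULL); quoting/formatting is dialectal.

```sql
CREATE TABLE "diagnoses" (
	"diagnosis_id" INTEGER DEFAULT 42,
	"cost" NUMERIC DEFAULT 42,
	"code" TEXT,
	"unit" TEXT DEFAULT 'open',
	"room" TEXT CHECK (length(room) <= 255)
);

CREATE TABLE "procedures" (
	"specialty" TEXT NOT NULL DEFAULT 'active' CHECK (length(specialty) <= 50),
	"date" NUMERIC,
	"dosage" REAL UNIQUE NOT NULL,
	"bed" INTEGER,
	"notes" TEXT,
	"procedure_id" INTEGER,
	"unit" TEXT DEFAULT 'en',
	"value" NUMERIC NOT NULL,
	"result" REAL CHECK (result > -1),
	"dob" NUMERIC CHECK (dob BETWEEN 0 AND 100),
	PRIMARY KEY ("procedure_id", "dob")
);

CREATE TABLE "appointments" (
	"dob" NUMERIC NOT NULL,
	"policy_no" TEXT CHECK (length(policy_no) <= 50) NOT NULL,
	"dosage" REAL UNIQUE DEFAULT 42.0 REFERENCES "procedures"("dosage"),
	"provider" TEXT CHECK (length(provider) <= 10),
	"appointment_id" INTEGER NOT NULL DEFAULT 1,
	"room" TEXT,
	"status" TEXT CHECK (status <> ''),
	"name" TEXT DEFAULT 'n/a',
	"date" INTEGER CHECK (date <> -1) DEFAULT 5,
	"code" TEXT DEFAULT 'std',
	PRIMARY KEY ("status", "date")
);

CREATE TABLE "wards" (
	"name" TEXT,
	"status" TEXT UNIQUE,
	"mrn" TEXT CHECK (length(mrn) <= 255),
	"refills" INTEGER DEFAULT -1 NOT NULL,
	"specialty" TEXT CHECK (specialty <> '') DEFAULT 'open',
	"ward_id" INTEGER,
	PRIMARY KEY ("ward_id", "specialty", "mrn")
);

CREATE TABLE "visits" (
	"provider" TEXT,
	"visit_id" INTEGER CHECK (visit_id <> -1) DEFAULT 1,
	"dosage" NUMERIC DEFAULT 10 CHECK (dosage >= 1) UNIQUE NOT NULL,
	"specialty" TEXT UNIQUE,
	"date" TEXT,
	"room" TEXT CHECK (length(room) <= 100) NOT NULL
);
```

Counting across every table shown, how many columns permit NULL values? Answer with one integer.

21

diagnoses: 5 nullable (diagnosis_id, cost, code, unit, room — PK none and explicit NOT NULL columns excluded).
procedures: 5 nullable (date, bed, notes, unit, result — PK (procedure_id, dob) and explicit NOT NULL columns excluded).
appointments: 5 nullable (dosage, provider, room, name, code — PK (status, date) and explicit NOT NULL columns excluded).
wards: 2 nullable (name, status — PK (ward_id, specialty, mrn) and explicit NOT NULL columns excluded).
visits: 4 nullable (provider, visit_id, specialty, date — PK none and explicit NOT NULL columns excluded).
Total: 5 + 5 + 5 + 2 + 4 = 21.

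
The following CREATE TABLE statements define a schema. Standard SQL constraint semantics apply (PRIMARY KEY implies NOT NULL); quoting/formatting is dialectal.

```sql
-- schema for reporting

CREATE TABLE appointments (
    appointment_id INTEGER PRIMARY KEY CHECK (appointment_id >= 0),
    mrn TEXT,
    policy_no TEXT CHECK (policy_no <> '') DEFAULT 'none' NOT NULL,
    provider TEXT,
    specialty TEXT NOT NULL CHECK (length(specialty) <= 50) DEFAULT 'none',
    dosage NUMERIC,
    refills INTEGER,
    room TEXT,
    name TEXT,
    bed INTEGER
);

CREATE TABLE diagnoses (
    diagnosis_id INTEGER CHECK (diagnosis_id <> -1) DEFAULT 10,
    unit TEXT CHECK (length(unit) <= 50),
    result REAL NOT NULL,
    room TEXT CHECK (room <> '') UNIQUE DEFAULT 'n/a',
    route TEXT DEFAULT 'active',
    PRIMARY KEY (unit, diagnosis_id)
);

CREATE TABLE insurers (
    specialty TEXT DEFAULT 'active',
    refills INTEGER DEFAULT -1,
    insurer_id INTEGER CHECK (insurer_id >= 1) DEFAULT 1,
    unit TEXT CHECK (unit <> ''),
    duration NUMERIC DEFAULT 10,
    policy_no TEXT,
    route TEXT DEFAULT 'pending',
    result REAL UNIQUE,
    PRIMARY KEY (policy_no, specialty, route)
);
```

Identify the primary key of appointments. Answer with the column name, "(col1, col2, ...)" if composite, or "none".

appointment_id is declared PRIMARY KEY inline on the column.

appointment_id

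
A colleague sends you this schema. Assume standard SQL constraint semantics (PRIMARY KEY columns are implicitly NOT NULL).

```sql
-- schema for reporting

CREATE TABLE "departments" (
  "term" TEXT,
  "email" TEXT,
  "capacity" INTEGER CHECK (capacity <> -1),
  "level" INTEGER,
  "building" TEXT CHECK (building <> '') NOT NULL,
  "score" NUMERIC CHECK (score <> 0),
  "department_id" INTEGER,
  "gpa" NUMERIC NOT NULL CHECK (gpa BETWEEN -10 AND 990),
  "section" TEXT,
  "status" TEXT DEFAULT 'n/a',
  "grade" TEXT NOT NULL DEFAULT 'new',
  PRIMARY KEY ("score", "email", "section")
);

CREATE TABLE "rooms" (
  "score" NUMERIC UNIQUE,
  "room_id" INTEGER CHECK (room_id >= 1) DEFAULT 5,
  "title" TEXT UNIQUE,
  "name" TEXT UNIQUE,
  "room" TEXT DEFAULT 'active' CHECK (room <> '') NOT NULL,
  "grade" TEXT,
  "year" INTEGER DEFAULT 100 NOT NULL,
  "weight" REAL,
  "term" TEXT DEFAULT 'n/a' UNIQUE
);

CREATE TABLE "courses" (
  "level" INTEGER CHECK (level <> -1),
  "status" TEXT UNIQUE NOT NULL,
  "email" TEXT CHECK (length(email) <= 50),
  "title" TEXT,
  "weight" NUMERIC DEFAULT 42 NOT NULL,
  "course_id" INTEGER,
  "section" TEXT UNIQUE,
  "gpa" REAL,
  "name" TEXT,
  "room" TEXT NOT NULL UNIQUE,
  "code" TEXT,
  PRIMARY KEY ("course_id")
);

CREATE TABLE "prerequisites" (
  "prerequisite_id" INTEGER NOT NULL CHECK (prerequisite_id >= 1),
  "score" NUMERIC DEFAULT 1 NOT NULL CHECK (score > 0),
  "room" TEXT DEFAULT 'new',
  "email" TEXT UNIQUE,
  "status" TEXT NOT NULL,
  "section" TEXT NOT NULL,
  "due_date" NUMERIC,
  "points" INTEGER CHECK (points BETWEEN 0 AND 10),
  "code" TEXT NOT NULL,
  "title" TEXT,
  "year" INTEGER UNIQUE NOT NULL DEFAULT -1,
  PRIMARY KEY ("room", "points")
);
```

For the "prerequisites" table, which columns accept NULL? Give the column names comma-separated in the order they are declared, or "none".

email, due_date, title

- prerequisite_id: declared NOT NULL → not nullable.
- score: declared NOT NULL → not nullable.
- room: part of the PRIMARY KEY, which implies NOT NULL → not nullable.
- email: UNIQUE does not imply NOT NULL → nullable.
- status: declared NOT NULL → not nullable.
- section: declared NOT NULL → not nullable.
- due_date: no NOT NULL constraint applies → nullable.
- points: part of the PRIMARY KEY, which implies NOT NULL → not nullable.
- code: declared NOT NULL → not nullable.
- title: no NOT NULL constraint applies → nullable.
- year: declared NOT NULL → not nullable.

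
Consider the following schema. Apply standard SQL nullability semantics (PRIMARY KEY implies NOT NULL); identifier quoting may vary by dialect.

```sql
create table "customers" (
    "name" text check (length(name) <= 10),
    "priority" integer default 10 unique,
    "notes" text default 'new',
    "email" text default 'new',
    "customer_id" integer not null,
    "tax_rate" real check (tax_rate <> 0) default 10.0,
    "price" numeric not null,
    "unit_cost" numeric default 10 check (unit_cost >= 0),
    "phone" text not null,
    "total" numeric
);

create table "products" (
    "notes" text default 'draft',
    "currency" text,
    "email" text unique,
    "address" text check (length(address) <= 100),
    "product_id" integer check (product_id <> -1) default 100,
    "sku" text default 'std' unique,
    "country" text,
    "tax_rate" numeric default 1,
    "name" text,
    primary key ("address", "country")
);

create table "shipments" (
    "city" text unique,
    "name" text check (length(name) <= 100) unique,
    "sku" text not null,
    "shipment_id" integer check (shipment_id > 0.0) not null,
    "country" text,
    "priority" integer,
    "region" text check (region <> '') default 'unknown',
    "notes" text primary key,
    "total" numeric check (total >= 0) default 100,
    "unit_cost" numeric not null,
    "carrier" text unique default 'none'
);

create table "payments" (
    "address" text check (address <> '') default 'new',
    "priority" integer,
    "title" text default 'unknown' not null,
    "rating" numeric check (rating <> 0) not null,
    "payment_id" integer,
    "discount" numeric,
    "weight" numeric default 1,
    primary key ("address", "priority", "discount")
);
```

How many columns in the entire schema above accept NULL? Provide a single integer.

customers: 7 nullable (name, priority, notes, email, tax_rate, unit_cost, total — PK none and explicit NOT NULL columns excluded).
products: 7 nullable (notes, currency, email, product_id, sku, tax_rate, name — PK (address, country) and explicit NOT NULL columns excluded).
shipments: 7 nullable (city, name, country, priority, region, total, carrier — PK (notes) and explicit NOT NULL columns excluded).
payments: 2 nullable (payment_id, weight — PK (address, priority, discount) and explicit NOT NULL columns excluded).
Total: 7 + 7 + 7 + 2 = 23.

23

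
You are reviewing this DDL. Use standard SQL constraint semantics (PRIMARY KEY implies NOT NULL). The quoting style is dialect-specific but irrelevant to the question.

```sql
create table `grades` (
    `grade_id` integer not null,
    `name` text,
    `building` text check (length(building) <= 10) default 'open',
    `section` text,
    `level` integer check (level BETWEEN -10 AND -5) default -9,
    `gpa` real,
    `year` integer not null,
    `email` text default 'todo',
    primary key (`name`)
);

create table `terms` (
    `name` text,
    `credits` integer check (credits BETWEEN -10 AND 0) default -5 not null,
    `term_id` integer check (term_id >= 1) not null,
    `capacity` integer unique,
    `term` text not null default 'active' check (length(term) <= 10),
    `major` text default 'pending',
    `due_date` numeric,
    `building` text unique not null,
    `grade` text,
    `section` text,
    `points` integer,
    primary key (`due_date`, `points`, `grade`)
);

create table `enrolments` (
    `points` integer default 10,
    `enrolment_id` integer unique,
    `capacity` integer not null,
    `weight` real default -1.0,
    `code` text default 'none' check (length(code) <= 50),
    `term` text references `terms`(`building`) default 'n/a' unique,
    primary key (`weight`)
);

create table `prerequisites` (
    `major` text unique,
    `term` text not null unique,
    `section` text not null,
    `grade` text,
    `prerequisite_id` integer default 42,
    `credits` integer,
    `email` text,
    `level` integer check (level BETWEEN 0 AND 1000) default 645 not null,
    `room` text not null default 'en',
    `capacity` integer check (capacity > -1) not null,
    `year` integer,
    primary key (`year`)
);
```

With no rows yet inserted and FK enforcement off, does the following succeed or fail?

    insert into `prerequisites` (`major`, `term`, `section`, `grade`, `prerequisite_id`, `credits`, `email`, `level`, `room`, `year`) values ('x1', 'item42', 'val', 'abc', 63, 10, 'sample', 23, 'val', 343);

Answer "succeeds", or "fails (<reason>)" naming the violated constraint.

fails (NOT NULL on capacity)

capacity is omitted from the column list and has no DEFAULT, so it would receive NULL.
But capacity is declared NOT NULL.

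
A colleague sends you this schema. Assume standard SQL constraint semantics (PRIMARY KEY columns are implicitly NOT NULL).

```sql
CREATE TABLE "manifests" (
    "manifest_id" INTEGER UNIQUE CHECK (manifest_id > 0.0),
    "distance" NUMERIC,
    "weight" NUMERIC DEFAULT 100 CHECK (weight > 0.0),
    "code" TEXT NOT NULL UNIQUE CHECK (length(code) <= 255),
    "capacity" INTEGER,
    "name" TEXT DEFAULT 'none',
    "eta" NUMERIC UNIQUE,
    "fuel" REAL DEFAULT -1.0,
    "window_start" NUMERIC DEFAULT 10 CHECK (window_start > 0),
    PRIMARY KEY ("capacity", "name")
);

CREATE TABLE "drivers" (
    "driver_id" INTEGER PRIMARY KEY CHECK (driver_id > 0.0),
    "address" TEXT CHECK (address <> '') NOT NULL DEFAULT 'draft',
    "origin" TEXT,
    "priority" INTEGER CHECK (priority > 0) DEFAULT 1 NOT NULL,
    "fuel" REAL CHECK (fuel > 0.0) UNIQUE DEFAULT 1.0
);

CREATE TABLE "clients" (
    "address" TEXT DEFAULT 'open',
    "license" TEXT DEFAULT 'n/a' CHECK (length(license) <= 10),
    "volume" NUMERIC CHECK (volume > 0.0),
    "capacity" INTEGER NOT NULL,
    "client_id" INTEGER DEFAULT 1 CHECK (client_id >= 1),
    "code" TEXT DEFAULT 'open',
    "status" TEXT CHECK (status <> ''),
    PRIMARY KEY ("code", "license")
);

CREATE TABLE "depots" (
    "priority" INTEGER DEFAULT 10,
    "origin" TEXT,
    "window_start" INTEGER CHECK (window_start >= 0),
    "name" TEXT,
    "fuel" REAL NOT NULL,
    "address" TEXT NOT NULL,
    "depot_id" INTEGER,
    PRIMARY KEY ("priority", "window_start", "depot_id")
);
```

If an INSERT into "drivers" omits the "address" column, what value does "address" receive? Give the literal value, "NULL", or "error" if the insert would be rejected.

'draft'

address has an explicit DEFAULT 'draft'.
When the column is omitted from an INSERT, that default is used.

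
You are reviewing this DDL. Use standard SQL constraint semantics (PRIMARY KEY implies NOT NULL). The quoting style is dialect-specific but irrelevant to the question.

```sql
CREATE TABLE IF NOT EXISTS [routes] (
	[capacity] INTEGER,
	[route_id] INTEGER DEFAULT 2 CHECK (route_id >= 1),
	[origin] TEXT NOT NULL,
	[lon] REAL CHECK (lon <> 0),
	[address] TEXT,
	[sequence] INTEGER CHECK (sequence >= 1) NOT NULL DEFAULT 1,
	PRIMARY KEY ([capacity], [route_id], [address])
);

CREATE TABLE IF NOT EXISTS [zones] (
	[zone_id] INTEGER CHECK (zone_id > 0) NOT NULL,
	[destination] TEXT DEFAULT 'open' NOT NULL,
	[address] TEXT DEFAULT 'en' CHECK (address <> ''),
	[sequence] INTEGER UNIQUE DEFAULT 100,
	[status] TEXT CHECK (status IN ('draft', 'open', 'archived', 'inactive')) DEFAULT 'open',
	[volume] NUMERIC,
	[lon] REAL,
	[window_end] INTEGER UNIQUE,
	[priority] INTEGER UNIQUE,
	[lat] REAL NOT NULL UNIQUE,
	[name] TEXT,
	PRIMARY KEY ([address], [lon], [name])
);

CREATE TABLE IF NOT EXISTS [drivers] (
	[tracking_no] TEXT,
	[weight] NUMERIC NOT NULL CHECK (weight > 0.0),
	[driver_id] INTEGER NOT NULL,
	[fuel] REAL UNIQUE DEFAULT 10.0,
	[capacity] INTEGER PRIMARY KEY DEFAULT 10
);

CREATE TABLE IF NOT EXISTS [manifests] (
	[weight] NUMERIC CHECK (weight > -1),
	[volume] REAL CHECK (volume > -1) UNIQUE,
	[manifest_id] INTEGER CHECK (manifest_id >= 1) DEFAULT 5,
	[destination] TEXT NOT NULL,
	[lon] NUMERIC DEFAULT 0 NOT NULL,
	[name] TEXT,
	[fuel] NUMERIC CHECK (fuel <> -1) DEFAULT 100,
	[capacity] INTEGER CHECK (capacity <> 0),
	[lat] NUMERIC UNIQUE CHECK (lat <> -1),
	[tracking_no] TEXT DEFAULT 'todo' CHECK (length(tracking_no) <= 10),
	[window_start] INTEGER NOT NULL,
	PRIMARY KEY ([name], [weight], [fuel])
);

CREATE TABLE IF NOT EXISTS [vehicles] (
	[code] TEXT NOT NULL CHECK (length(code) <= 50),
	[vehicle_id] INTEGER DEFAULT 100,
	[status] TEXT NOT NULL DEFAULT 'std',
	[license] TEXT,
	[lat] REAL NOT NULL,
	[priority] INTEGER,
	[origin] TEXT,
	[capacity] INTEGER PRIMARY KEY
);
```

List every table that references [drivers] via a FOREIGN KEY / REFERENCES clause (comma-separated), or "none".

No REFERENCES clause anywhere in the schema names drivers.

none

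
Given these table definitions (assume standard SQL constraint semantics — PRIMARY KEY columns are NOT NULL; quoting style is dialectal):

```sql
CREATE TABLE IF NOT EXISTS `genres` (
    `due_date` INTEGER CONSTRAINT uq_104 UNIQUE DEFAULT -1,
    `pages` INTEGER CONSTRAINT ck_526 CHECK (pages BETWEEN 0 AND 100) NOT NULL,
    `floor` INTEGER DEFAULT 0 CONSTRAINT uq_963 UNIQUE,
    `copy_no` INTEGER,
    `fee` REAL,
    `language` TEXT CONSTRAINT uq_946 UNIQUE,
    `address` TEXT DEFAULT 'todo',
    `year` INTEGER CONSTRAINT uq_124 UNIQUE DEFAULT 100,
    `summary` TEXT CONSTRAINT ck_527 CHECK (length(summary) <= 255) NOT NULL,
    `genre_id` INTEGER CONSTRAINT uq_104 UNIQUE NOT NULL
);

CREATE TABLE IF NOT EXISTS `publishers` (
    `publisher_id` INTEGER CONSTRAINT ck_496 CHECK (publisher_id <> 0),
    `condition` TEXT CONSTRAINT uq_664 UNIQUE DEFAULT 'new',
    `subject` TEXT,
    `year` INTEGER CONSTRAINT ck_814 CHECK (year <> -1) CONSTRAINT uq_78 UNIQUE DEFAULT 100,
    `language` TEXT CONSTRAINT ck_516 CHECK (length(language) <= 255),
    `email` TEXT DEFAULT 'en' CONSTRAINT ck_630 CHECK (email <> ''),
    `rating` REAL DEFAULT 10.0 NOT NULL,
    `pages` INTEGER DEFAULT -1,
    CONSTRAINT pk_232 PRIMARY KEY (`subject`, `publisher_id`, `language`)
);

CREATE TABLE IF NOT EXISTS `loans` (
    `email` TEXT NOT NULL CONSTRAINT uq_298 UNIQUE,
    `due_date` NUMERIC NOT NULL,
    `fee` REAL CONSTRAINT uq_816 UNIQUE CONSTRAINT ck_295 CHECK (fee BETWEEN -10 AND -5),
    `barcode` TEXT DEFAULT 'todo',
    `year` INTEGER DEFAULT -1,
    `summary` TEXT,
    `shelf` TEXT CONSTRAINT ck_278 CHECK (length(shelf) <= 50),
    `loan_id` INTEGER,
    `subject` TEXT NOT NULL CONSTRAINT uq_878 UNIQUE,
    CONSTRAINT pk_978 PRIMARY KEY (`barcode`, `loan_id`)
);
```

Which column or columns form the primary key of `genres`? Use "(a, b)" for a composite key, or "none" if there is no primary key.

No column is declared PRIMARY KEY inline, and there is no table-level PRIMARY KEY clause in genres.

none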